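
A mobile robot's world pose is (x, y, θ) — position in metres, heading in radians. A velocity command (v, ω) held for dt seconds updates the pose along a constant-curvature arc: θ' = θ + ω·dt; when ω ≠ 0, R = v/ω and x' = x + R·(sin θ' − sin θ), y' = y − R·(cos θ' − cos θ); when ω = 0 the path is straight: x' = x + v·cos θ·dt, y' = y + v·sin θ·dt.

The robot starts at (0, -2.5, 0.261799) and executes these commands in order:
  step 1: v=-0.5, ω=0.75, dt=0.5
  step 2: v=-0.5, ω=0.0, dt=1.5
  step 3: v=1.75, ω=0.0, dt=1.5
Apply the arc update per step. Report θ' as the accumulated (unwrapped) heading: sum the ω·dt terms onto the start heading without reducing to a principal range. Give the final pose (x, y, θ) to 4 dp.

step 1: θ'=0.6368 (R=-0.6667) → pose (-0.2239, -2.6079, 0.6368)
step 2: θ'=0.6368 (straight) → pose (-0.8269, -3.0539, 0.6368)
step 3: θ'=0.6368 (straight) → pose (1.2836, -1.4930, 0.6368)

(1.2836, -1.4930, 0.6368)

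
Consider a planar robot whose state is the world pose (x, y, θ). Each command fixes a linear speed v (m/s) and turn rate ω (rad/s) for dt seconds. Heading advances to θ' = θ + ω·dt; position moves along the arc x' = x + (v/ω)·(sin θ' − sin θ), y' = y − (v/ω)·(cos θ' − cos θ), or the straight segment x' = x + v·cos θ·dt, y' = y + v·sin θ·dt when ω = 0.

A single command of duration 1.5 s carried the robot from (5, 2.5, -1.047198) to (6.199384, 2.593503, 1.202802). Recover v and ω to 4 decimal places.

v = 1.0000, ω = 1.5000

Δθ = 1.202802 − -1.047198 = 2.250000
ω = Δθ/dt = 2.250000/1.5 = 1.5000
R = Δx/(sin θ' − sin θ) = 0.6667
v = R·ω = 0.6667·1.5000 = 1.0000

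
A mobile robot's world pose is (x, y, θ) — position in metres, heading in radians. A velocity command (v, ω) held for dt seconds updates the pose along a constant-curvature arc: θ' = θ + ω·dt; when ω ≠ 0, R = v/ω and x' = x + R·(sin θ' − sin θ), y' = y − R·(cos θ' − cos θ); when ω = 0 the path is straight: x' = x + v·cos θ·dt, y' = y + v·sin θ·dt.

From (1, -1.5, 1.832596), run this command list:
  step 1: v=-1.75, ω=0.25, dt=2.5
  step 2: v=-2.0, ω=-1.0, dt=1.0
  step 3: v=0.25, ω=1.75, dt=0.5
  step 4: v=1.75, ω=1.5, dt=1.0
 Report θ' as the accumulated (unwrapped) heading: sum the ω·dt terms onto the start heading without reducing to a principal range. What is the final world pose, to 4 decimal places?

(2.4353, -6.6811, 3.8326)

step 1: θ'=2.4576 (R=-7.0000) → pose (3.3382, -5.1136, 2.4576)
step 2: θ'=1.4576 (R=2.0000) → pose (4.0616, -6.8897, 1.4576)
step 3: θ'=2.3326 (R=0.1429) → pose (4.0230, -6.7749, 2.3326)
step 4: θ'=3.8326 (R=1.1667) → pose (2.4353, -6.6811, 3.8326)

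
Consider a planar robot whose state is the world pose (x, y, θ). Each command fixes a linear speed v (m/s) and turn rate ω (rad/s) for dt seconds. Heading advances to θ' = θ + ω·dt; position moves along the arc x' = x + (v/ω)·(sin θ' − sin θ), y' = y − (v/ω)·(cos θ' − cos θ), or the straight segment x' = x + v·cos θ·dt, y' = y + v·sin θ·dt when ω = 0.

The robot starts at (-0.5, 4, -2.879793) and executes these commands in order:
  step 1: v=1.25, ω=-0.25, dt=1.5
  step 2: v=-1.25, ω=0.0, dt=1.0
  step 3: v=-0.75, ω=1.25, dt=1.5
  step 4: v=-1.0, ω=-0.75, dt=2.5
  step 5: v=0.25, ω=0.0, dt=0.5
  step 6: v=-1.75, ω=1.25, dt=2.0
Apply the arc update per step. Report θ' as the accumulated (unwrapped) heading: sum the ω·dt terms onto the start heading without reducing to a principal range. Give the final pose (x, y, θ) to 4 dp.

(1.9928, 8.4334, -0.7548)

step 1: θ'=-3.2548 (R=-5.0000) → pose (-2.3589, 3.8616, -3.2548)
step 2: θ'=-3.2548 (straight) → pose (-1.1169, 3.7204, -3.2548)
step 3: θ'=-1.3798 (R=-0.6000) → pose (-0.4600, 4.4305, -1.3798)
step 4: θ'=-3.2548 (R=1.3333) → pose (0.9997, 6.0084, -3.2548)
step 5: θ'=-3.2548 (straight) → pose (0.8755, 6.0225, -3.2548)
step 6: θ'=-0.7548 (R=-1.4000) → pose (1.9928, 8.4334, -0.7548)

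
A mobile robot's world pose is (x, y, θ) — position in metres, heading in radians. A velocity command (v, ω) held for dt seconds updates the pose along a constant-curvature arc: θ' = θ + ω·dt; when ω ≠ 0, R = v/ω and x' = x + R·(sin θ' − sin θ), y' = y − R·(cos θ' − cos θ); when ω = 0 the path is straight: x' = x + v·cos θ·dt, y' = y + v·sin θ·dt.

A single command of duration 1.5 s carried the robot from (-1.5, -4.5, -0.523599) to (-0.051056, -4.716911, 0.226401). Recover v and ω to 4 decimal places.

v = 1.0000, ω = 0.5000

Δθ = 0.226401 − -0.523599 = 0.750000
ω = Δθ/dt = 0.750000/1.5 = 0.5000
R = Δx/(sin θ' − sin θ) = 2.0000
v = R·ω = 2.0000·0.5000 = 1.0000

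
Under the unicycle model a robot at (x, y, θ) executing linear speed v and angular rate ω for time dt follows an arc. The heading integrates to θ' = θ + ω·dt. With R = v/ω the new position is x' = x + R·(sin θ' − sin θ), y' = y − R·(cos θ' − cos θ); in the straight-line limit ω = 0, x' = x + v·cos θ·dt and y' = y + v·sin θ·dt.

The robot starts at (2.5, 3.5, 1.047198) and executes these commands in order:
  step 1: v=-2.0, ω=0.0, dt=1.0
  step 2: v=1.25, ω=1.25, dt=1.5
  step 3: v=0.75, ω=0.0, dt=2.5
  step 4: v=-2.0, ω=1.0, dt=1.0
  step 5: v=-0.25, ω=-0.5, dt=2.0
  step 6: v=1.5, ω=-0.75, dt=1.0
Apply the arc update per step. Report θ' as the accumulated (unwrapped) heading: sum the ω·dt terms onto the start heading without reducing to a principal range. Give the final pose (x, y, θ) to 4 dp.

(0.1111, 5.1364, 2.1722)

step 1: θ'=1.0472 (straight) → pose (1.5000, 1.7679, 1.0472)
step 2: θ'=2.9222 (R=1.0000) → pose (0.8516, 3.2440, 2.9222)
step 3: θ'=2.9222 (straight) → pose (-0.9784, 3.6521, 2.9222)
step 4: θ'=3.9222 (R=-2.0000) → pose (0.8643, 4.1831, 3.9222)
step 5: θ'=2.9222 (R=0.5000) → pose (1.3249, 4.3159, 2.9222)
step 6: θ'=2.1722 (R=-2.0000) → pose (0.1111, 5.1364, 2.1722)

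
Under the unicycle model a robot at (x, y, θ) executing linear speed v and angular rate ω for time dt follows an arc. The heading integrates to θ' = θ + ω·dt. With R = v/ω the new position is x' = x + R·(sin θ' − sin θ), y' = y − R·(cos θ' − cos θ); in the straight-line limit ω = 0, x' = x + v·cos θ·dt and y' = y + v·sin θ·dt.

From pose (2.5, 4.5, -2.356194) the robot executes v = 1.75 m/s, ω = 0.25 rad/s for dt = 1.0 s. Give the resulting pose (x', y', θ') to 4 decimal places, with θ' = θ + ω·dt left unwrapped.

θ' = -2.3562 + 0.25·1.0 = -2.1062
R = v/ω = 1.75/0.25 = 7.0000
x' = 2.5 + 7.0000·(sin -2.1062 − sin -2.3562) = 1.4293
y' = 4.5 − 7.0000·(cos -2.1062 − cos -2.3562) = 3.1215

(1.4293, 3.1215, -2.1062)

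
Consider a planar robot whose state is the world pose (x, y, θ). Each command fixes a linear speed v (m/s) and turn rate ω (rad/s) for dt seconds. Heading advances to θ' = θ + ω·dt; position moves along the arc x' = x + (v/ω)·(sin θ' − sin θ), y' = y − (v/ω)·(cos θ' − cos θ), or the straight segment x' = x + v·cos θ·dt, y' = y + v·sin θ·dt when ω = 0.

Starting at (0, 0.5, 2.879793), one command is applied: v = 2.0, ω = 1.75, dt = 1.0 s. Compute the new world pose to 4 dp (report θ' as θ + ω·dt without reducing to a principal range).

θ' = 2.8798 + 1.75·1.0 = 4.6298
R = v/ω = 2.0/1.75 = 1.1429
x' = 0 + 1.1429·(sin 4.6298 − sin 2.8798) = -1.4348
y' = 0.5 − 1.1429·(cos 4.6298 − cos 2.8798) = -0.5096

(-1.4348, -0.5096, 4.6298)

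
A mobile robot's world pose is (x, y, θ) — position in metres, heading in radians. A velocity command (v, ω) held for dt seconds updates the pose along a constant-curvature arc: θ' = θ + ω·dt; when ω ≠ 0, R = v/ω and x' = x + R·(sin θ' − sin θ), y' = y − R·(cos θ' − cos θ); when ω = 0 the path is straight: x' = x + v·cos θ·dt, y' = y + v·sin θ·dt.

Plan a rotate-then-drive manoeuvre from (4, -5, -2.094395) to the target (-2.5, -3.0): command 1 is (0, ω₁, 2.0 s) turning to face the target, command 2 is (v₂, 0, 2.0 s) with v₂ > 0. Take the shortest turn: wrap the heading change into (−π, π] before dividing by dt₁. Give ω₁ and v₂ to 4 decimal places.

heading to target = atan2(-3−-5, -2.5−4) = 2.8431
Δθ = wrap(2.8431 − -2.0944) = -1.3457; ω₁ = Δθ/dt₁ = -0.6728
distance = √((-2.5−4)² + (-3−-5)²) = 6.8007; v₂ = distance/dt₂ = 3.4004

ω₁ = -0.6728, v₂ = 3.4004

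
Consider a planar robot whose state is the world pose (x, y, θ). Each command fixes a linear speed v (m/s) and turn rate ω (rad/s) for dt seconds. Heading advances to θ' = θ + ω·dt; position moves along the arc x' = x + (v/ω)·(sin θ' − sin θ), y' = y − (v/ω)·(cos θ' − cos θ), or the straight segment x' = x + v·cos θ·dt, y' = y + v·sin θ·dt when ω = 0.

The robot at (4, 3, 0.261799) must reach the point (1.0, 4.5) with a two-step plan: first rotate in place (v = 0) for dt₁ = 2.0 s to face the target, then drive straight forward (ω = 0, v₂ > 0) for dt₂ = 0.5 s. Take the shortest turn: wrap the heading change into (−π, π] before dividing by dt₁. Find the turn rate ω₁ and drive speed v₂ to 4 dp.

heading to target = atan2(4.5−3, 1−4) = 2.6779
Δθ = wrap(2.6779 − 0.2618) = 2.4161; ω₁ = Δθ/dt₁ = 1.2081
distance = √((1−4)² + (4.5−3)²) = 3.3541; v₂ = distance/dt₂ = 6.7082

ω₁ = 1.2081, v₂ = 6.7082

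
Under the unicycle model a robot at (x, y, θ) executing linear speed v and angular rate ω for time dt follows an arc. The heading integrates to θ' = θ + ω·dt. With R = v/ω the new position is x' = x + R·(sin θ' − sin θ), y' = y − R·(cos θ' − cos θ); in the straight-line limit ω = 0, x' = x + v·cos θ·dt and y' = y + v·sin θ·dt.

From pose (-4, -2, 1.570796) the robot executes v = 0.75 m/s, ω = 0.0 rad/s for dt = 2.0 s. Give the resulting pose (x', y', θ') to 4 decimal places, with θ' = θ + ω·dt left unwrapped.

(-4.0000, -0.5000, 1.5708)

θ' = 1.5708 + 0.0·2.0 = 1.5708
ω = 0 → straight: x' = -4 + 0.75·cos(1.5708)·2.0 = -4.0000
y' = -2 + 0.75·sin(1.5708)·2.0 = -0.5000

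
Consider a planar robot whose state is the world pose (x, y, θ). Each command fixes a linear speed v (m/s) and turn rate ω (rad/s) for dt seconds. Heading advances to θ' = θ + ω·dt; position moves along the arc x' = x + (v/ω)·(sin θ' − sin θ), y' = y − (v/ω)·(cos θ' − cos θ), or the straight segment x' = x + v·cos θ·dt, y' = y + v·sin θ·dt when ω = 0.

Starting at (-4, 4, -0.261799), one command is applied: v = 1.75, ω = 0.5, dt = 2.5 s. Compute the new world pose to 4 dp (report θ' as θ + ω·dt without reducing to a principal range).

θ' = -0.2618 + 0.5·2.5 = 0.9882
R = v/ω = 1.75/0.5 = 3.5000
x' = -4 + 3.5000·(sin 0.9882 − sin -0.2618) = -0.1715
y' = 4 − 3.5000·(cos 0.9882 − cos -0.2618) = 5.4551

(-0.1715, 5.4551, 0.9882)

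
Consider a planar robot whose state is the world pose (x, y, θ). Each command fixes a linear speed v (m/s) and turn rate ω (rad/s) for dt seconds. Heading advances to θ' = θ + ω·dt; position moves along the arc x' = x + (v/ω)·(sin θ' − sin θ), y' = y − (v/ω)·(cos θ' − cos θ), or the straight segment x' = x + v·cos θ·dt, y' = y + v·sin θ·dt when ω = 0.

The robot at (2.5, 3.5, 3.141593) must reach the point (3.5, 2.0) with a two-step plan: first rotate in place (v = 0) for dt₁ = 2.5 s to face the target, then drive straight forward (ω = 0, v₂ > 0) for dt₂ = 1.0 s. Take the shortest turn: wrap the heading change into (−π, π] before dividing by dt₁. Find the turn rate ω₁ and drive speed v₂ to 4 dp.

ω₁ = 0.8635, v₂ = 1.8028

heading to target = atan2(2−3.5, 3.5−2.5) = -0.9828
Δθ = wrap(-0.9828 − 3.1416) = 2.1588; ω₁ = Δθ/dt₁ = 0.8635
distance = √((3.5−2.5)² + (2−3.5)²) = 1.8028; v₂ = distance/dt₂ = 1.8028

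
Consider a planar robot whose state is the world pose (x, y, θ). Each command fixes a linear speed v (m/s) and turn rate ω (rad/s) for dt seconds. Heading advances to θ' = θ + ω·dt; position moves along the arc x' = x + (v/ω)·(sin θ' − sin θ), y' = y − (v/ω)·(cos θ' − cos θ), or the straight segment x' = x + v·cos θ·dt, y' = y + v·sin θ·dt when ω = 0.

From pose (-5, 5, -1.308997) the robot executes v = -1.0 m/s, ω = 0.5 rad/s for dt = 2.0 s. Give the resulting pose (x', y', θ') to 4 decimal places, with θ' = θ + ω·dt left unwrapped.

θ' = -1.3090 + 0.5·2.0 = -0.3090
R = v/ω = -1.0/0.5 = -2.0000
x' = -5 + -2.0000·(sin -0.3090 − sin -1.3090) = -6.3236
y' = 5 − -2.0000·(cos -0.3090 − cos -1.3090) = 6.3876

(-6.3236, 6.3876, -0.3090)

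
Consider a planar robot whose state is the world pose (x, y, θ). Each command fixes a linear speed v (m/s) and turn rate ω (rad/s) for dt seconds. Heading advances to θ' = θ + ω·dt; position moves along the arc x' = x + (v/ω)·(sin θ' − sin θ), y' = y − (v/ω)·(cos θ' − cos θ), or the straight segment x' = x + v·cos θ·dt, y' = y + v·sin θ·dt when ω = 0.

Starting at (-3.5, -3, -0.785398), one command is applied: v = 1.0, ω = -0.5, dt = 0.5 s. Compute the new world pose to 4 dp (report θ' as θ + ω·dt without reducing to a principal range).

θ' = -0.7854 + -0.5·0.5 = -1.0354
R = v/ω = 1.0/-0.5 = -2.0000
x' = -3.5 + -2.0000·(sin -1.0354 − sin -0.7854) = -3.1941
y' = -3 − -2.0000·(cos -1.0354 − cos -0.7854) = -3.3938

(-3.1941, -3.3938, -1.0354)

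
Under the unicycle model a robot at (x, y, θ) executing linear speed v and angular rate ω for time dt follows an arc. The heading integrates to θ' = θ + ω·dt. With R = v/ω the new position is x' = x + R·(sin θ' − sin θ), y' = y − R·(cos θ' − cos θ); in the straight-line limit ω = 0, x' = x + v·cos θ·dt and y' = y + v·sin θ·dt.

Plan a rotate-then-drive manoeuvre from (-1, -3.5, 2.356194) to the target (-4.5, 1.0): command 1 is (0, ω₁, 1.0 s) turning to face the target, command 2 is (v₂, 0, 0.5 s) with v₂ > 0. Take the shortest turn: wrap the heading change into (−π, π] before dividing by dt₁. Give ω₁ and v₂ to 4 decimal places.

heading to target = atan2(1−-3.5, -4.5−-1) = 2.2318
Δθ = wrap(2.2318 − 2.3562) = -0.1244; ω₁ = Δθ/dt₁ = -0.1244
distance = √((-4.5−-1)² + (1−-3.5)²) = 5.7009; v₂ = distance/dt₂ = 11.4018

ω₁ = -0.1244, v₂ = 11.4018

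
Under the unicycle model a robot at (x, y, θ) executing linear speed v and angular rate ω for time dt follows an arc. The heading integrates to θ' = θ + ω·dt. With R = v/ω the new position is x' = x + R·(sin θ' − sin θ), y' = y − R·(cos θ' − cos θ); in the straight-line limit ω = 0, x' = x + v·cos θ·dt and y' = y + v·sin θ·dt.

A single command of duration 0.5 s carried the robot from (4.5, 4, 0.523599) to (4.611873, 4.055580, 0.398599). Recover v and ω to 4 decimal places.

Δθ = 0.398599 − 0.523599 = -0.125000
ω = Δθ/dt = -0.125000/0.5 = -0.2500
R = Δx/(sin θ' − sin θ) = -1.0000
v = R·ω = -1.0000·-0.2500 = 0.2500

v = 0.2500, ω = -0.2500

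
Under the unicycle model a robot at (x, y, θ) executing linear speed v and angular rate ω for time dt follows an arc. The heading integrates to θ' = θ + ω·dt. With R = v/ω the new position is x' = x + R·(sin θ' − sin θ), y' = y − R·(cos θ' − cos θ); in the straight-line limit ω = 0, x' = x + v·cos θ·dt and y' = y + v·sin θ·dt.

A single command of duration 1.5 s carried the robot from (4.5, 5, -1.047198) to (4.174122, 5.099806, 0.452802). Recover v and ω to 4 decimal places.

Δθ = 0.452802 − -1.047198 = 1.500000
ω = Δθ/dt = 1.500000/1.5 = 1.0000
R = Δx/(sin θ' − sin θ) = -0.2500
v = R·ω = -0.2500·1.0000 = -0.2500

v = -0.2500, ω = 1.0000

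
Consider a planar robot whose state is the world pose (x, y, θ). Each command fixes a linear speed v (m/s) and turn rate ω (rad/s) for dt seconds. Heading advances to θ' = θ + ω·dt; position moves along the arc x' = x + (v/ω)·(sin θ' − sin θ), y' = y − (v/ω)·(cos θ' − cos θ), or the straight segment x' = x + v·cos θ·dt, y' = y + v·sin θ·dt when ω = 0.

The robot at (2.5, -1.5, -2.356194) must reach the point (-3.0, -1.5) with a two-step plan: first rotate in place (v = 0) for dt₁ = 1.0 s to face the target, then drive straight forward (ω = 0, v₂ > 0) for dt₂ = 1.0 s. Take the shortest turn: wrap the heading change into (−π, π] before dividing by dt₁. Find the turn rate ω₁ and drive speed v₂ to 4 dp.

ω₁ = -0.7854, v₂ = 5.5000

heading to target = atan2(-1.5−-1.5, -3−2.5) = 3.1416
Δθ = wrap(3.1416 − -2.3562) = -0.7854; ω₁ = Δθ/dt₁ = -0.7854
distance = √((-3−2.5)² + (-1.5−-1.5)²) = 5.5000; v₂ = distance/dt₂ = 5.5000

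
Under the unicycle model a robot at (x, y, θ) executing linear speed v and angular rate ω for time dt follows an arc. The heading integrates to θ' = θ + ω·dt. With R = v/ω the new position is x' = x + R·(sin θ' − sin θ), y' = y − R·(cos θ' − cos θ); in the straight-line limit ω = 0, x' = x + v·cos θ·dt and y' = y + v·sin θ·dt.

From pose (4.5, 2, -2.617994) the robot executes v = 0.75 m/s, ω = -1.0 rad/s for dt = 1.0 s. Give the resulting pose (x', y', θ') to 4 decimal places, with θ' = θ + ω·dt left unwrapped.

(3.7811, 1.9830, -3.6180)

θ' = -2.6180 + -1.0·1.0 = -3.6180
R = v/ω = 0.75/-1.0 = -0.7500
x' = 4.5 + -0.7500·(sin -3.6180 − sin -2.6180) = 3.7811
y' = 2 − -0.7500·(cos -3.6180 − cos -2.6180) = 1.9830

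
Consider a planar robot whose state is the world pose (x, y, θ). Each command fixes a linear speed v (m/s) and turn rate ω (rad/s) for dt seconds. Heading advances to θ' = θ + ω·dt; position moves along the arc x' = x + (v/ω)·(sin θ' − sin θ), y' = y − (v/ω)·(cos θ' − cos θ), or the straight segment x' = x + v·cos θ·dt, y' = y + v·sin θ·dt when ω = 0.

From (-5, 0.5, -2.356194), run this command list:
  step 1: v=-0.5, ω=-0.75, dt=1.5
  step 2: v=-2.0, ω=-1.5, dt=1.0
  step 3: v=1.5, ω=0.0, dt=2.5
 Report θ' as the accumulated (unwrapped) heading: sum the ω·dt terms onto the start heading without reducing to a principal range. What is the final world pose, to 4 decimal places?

step 1: θ'=-3.4812 (R=0.6667) → pose (-4.3065, 0.6572, -3.4812)
step 2: θ'=-4.9812 (R=1.3333) → pose (-3.4652, -0.9541, -4.9812)
step 3: θ'=-4.9812 (straight) → pose (-2.4693, 2.6612, -4.9812)

(-2.4693, 2.6612, -4.9812)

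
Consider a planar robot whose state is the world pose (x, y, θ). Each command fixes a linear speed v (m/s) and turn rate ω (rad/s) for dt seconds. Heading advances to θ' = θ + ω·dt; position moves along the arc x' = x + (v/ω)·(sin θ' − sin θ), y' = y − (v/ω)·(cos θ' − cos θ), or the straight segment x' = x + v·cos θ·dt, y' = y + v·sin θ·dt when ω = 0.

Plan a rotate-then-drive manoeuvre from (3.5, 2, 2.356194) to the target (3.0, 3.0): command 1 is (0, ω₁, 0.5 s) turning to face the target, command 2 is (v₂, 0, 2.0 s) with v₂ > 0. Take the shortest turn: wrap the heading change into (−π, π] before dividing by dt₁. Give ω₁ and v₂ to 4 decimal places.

ω₁ = -0.6435, v₂ = 0.5590

heading to target = atan2(3−2, 3−3.5) = 2.0344
Δθ = wrap(2.0344 − 2.3562) = -0.3218; ω₁ = Δθ/dt₁ = -0.6435
distance = √((3−3.5)² + (3−2)²) = 1.1180; v₂ = distance/dt₂ = 0.5590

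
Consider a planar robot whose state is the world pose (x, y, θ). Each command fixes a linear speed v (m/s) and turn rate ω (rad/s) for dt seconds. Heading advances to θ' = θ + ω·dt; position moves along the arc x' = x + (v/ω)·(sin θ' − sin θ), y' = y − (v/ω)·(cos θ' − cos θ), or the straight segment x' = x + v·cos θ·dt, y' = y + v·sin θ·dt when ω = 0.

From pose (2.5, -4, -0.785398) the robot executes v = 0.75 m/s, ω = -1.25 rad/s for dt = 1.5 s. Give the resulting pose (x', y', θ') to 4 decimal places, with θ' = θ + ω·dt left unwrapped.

(2.3534, -4.9561, -2.6604)

θ' = -0.7854 + -1.25·1.5 = -2.6604
R = v/ω = 0.75/-1.25 = -0.6000
x' = 2.5 + -0.6000·(sin -2.6604 − sin -0.7854) = 2.3534
y' = -4 − -0.6000·(cos -2.6604 − cos -0.7854) = -4.9561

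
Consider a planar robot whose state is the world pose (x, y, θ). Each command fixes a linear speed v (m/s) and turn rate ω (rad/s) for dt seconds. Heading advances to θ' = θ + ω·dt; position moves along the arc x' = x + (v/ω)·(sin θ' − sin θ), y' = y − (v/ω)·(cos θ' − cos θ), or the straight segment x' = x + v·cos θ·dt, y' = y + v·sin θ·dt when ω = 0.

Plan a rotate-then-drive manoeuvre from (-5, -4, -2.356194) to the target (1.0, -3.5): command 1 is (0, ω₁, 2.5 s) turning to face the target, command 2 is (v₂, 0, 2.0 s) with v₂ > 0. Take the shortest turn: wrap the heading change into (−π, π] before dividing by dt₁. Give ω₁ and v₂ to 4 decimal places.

ω₁ = 0.9757, v₂ = 3.0104

heading to target = atan2(-3.5−-4, 1−-5) = 0.0831
Δθ = wrap(0.0831 − -2.3562) = 2.4393; ω₁ = Δθ/dt₁ = 0.9757
distance = √((1−-5)² + (-3.5−-4)²) = 6.0208; v₂ = distance/dt₂ = 3.0104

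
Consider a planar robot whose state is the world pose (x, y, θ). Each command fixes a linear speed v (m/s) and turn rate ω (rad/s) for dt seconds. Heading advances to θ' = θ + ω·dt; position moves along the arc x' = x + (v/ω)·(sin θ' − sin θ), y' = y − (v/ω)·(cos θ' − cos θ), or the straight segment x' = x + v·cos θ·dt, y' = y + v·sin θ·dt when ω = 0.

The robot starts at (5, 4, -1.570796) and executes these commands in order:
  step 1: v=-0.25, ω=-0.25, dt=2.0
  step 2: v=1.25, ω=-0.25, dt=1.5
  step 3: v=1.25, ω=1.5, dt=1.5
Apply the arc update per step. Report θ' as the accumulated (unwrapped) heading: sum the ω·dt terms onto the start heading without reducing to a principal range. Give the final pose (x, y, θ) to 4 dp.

step 1: θ'=-2.0708 (R=1.0000) → pose (5.1224, 4.4794, -2.0708)
step 2: θ'=-2.4458 (R=-5.0000) → pose (3.9395, 3.0388, -2.4458)
step 3: θ'=-0.1958 (R=0.8333) → pose (4.3115, 1.5818, -0.1958)

(4.3115, 1.5818, -0.1958)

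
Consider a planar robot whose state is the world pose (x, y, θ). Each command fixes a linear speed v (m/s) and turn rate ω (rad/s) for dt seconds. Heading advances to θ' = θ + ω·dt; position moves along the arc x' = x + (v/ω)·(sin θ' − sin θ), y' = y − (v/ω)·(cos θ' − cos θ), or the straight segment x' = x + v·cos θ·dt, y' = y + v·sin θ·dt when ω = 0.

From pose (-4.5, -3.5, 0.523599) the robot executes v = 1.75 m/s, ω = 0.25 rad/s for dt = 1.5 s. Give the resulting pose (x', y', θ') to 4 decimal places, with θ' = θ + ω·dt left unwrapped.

θ' = 0.5236 + 0.25·1.5 = 0.8986
R = v/ω = 1.75/0.25 = 7.0000
x' = -4.5 + 7.0000·(sin 0.8986 − sin 0.5236) = -2.5228
y' = -3.5 − 7.0000·(cos 0.8986 − cos 0.5236) = -1.7968

(-2.5228, -1.7968, 0.8986)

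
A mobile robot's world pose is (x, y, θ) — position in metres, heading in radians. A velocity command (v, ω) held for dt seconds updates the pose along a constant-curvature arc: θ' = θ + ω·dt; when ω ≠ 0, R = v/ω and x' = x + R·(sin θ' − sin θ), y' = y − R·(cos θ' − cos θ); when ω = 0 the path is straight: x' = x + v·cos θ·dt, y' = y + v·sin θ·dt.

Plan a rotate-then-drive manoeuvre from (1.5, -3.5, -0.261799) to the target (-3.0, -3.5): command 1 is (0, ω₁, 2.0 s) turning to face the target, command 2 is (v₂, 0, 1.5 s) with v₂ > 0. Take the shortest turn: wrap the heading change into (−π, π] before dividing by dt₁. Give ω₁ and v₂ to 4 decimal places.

heading to target = atan2(-3.5−-3.5, -3−1.5) = 3.1416
Δθ = wrap(3.1416 − -0.2618) = -2.8798; ω₁ = Δθ/dt₁ = -1.4399
distance = √((-3−1.5)² + (-3.5−-3.5)²) = 4.5000; v₂ = distance/dt₂ = 3.0000

ω₁ = -1.4399, v₂ = 3.0000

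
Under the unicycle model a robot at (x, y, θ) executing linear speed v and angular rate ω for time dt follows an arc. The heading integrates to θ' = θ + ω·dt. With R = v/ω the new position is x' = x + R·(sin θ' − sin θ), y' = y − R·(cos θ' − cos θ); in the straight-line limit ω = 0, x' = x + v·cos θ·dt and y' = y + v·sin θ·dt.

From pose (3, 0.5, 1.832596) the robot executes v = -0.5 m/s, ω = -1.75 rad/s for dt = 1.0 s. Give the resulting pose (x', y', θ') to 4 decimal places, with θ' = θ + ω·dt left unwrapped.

(2.7476, 0.1413, 0.0826)

θ' = 1.8326 + -1.75·1.0 = 0.0826
R = v/ω = -0.5/-1.75 = 0.2857
x' = 3 + 0.2857·(sin 0.0826 − sin 1.8326) = 2.7476
y' = 0.5 − 0.2857·(cos 0.0826 − cos 1.8326) = 0.1413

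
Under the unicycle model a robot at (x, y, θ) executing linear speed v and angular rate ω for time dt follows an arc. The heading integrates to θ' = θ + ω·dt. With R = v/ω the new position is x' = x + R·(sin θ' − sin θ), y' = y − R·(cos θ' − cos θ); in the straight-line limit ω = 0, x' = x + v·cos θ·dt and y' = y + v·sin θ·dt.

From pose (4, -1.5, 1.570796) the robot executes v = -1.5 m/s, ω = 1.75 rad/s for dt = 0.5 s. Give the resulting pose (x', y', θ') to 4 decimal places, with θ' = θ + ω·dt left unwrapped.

θ' = 1.5708 + 1.75·0.5 = 2.4458
R = v/ω = -1.5/1.75 = -0.8571
x' = 4 + -0.8571·(sin 2.4458 − sin 1.5708) = 4.3077
y' = -1.5 − -0.8571·(cos 2.4458 − cos 1.5708) = -2.1579

(4.3077, -2.1579, 2.4458)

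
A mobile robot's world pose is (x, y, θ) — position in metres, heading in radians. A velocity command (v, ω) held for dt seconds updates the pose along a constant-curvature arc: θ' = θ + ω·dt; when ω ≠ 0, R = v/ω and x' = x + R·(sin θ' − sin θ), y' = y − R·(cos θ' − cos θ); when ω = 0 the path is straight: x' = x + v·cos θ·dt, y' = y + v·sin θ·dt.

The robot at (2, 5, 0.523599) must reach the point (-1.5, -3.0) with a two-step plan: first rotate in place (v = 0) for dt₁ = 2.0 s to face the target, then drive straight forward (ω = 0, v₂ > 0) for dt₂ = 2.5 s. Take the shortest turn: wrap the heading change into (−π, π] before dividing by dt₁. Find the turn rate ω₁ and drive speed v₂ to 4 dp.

ω₁ = -1.2534, v₂ = 3.4928

heading to target = atan2(-3−5, -1.5−2) = -1.9832
Δθ = wrap(-1.9832 − 0.5236) = -2.5068; ω₁ = Δθ/dt₁ = -1.2534
distance = √((-1.5−2)² + (-3−5)²) = 8.7321; v₂ = distance/dt₂ = 3.4928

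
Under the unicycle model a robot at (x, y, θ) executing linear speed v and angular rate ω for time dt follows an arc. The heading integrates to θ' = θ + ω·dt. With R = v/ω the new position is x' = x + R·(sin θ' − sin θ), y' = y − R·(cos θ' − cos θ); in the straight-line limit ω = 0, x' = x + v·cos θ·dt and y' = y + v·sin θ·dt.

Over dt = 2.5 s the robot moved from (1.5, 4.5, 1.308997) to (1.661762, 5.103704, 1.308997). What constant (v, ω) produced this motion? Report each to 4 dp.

v = 0.2500, ω = 0.0000

Δθ = 1.308997 − 1.308997 = 0.000000
ω = Δθ/dt = 0.000000/2.5 = 0.0000
ω = 0 → v = (Δx·cos θ + Δy·sin θ)/dt = 0.2500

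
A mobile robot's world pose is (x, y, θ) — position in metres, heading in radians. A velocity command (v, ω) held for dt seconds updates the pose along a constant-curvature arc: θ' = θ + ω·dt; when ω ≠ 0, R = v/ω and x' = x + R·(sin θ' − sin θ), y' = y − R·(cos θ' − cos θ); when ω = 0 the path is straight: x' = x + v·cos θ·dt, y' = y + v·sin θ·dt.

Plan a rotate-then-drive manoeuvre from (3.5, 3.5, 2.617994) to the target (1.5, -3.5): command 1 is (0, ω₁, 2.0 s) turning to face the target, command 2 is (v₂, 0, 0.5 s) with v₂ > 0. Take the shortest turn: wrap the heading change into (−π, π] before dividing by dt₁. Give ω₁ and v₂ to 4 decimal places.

ω₁ = 0.9080, v₂ = 14.5602

heading to target = atan2(-3.5−3.5, 1.5−3.5) = -1.8491
Δθ = wrap(-1.8491 − 2.6180) = 1.8161; ω₁ = Δθ/dt₁ = 0.9080
distance = √((1.5−3.5)² + (-3.5−3.5)²) = 7.2801; v₂ = distance/dt₂ = 14.5602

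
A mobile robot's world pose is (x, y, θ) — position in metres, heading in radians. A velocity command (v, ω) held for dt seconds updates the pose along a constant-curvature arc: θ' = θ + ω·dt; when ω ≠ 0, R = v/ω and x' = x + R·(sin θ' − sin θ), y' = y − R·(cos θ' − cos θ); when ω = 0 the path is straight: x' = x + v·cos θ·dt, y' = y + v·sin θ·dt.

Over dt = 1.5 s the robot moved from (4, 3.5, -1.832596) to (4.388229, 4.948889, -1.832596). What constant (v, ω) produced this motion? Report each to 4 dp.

Δθ = -1.832596 − -1.832596 = 0.000000
ω = Δθ/dt = 0.000000/1.5 = 0.0000
ω = 0 → v = (Δx·cos θ + Δy·sin θ)/dt = -1.0000

v = -1.0000, ω = 0.0000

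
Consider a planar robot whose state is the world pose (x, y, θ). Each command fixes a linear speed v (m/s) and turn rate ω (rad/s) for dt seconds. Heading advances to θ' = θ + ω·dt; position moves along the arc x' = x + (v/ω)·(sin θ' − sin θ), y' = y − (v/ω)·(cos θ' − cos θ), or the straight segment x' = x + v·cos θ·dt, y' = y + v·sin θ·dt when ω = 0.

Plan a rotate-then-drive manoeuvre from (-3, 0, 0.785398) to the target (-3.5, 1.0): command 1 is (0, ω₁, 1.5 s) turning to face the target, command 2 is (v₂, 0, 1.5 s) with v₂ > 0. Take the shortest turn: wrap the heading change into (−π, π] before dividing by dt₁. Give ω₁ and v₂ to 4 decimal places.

heading to target = atan2(1−0, -3.5−-3) = 2.0344
Δθ = wrap(2.0344 − 0.7854) = 1.2490; ω₁ = Δθ/dt₁ = 0.8327
distance = √((-3.5−-3)² + (1−0)²) = 1.1180; v₂ = distance/dt₂ = 0.7454

ω₁ = 0.8327, v₂ = 0.7454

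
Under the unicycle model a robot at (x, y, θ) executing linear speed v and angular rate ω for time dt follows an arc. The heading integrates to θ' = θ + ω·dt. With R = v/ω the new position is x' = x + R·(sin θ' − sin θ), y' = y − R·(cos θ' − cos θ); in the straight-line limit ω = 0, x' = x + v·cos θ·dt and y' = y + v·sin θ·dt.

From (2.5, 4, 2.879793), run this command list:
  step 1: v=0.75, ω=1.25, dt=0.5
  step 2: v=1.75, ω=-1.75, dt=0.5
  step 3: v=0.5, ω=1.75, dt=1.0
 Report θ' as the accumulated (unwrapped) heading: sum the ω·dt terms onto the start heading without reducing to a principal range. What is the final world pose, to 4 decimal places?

step 1: θ'=3.5048 (R=0.6000) → pose (2.1315, 3.9813, 3.5048)
step 2: θ'=2.6298 (R=-1.0000) → pose (1.2865, 4.0442, 2.6298)
step 3: θ'=4.3798 (R=0.2857) → pose (0.8765, 3.8884, 4.3798)

(0.8765, 3.8884, 4.3798)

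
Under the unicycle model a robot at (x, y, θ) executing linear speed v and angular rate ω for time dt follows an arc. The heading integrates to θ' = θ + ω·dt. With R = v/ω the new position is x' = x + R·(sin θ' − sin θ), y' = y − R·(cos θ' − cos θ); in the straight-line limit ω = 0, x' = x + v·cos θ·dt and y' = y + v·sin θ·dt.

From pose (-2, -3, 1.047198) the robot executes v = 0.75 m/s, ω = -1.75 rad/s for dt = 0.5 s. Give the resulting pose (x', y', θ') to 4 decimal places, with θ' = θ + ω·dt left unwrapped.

θ' = 1.0472 + -1.75·0.5 = 0.1722
R = v/ω = 0.75/-1.75 = -0.4286
x' = -2 + -0.4286·(sin 0.1722 − sin 1.0472) = -1.7023
y' = -3 − -0.4286·(cos 0.1722 − cos 1.0472) = -2.7921

(-1.7023, -2.7921, 0.1722)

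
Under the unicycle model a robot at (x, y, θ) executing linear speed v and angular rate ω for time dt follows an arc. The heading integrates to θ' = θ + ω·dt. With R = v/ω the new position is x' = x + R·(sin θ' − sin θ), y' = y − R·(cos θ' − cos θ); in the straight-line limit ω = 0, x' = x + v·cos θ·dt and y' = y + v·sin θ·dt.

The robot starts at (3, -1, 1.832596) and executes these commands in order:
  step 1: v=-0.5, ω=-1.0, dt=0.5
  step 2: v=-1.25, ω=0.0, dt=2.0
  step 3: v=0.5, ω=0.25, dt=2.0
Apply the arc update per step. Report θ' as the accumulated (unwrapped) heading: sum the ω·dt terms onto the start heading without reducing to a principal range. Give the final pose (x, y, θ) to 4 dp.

(2.4014, -2.6873, 1.8326)

step 1: θ'=1.3326 (R=0.5000) → pose (3.0029, -1.2474, 1.3326)
step 2: θ'=1.3326 (straight) → pose (2.4130, -3.6768, 1.3326)
step 3: θ'=1.8326 (R=2.0000) → pose (2.4014, -2.6873, 1.8326)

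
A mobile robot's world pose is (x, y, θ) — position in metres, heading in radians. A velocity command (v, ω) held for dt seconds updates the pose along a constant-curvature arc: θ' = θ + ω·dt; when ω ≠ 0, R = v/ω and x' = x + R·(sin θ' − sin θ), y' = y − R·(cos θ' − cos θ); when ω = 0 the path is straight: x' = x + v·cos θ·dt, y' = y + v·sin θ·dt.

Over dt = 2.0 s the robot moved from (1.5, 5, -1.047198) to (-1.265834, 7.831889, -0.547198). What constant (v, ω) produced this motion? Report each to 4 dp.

v = -2.0000, ω = 0.2500

Δθ = -0.547198 − -1.047198 = 0.500000
ω = Δθ/dt = 0.500000/2.0 = 0.2500
R = −Δy/(cos θ' − cos θ) = -8.0000
v = R·ω = -8.0000·0.2500 = -2.0000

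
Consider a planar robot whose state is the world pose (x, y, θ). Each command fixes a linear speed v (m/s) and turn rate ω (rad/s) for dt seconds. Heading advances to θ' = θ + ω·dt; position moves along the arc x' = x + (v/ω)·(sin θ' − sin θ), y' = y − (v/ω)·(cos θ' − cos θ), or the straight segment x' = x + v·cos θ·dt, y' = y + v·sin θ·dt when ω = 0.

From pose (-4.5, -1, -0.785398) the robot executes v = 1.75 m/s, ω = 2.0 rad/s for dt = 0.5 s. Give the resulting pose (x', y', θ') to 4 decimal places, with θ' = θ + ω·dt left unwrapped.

θ' = -0.7854 + 2.0·0.5 = 0.2146
R = v/ω = 1.75/2.0 = 0.8750
x' = -4.5 + 0.8750·(sin 0.2146 − sin -0.7854) = -3.6949
y' = -1 − 0.8750·(cos 0.2146 − cos -0.7854) = -1.2362

(-3.6949, -1.2362, 0.2146)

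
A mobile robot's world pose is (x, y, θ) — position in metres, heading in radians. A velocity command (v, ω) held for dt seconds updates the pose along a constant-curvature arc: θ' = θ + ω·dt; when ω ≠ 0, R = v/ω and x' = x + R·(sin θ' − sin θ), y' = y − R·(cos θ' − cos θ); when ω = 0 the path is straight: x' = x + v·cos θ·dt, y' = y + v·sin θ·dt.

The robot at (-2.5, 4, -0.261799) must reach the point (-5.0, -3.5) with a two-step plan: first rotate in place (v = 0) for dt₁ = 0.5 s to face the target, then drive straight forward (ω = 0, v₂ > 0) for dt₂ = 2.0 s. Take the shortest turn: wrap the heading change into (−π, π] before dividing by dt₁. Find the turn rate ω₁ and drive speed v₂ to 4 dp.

heading to target = atan2(-3.5−4, -5−-2.5) = -1.8925
Δθ = wrap(-1.8925 − -0.2618) = -1.6307; ω₁ = Δθ/dt₁ = -3.2615
distance = √((-5−-2.5)² + (-3.5−4)²) = 7.9057; v₂ = distance/dt₂ = 3.9528

ω₁ = -3.2615, v₂ = 3.9528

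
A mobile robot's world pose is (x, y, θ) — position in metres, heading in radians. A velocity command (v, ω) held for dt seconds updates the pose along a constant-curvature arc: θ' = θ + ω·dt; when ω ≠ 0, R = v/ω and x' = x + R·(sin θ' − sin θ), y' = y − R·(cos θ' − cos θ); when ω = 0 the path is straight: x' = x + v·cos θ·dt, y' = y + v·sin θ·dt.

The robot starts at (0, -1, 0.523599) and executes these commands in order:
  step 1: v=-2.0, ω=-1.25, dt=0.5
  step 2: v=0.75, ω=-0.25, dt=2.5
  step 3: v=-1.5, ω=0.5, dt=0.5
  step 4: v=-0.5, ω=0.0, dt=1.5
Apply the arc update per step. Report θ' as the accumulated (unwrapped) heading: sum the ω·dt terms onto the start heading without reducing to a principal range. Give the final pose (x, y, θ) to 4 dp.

step 1: θ'=-0.1014 (R=1.6000) → pose (-0.9620, -1.2061, -0.1014)
step 2: θ'=-0.7264 (R=-3.0000) → pose (0.7269, -1.9480, -0.7264)
step 3: θ'=-0.4764 (R=-3.0000) → pose (0.1101, -1.5248, -0.4764)
step 4: θ'=-0.4764 (straight) → pose (-0.5564, -1.1808, -0.4764)

(-0.5564, -1.1808, -0.4764)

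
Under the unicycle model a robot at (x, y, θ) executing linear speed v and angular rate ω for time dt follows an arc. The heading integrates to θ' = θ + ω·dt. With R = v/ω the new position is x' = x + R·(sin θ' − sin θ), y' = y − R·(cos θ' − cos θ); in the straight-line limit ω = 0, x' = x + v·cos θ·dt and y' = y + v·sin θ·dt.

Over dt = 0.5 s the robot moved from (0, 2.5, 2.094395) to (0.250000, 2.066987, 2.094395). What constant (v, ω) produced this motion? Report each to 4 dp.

Δθ = 2.094395 − 2.094395 = 0.000000
ω = Δθ/dt = 0.000000/0.5 = 0.0000
ω = 0 → v = (Δx·cos θ + Δy·sin θ)/dt = -1.0000

v = -1.0000, ω = 0.0000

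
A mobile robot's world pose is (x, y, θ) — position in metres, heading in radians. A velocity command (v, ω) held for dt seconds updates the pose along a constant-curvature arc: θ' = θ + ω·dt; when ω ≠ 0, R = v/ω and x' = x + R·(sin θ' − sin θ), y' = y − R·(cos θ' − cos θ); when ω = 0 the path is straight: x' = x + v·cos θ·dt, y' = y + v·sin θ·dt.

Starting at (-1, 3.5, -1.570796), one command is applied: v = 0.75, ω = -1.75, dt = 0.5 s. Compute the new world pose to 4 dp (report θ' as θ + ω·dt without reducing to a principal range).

θ' = -1.5708 + -1.75·0.5 = -2.4458
R = v/ω = 0.75/-1.75 = -0.4286
x' = -1 + -0.4286·(sin -2.4458 − sin -1.5708) = -1.1539
y' = 3.5 − -0.4286·(cos -2.4458 − cos -1.5708) = 3.1711

(-1.1539, 3.1711, -2.4458)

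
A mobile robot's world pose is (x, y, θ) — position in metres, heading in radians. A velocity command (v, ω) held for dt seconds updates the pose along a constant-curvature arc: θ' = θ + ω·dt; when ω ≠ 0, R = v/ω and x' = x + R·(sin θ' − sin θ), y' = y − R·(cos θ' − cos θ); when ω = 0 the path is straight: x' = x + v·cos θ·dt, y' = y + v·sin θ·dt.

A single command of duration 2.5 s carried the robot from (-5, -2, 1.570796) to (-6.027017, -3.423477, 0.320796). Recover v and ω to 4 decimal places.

Δθ = 0.320796 − 1.570796 = -1.250000
ω = Δθ/dt = -1.250000/2.5 = -0.5000
R = −Δy/(cos θ' − cos θ) = 1.5000
v = R·ω = 1.5000·-0.5000 = -0.7500

v = -0.7500, ω = -0.5000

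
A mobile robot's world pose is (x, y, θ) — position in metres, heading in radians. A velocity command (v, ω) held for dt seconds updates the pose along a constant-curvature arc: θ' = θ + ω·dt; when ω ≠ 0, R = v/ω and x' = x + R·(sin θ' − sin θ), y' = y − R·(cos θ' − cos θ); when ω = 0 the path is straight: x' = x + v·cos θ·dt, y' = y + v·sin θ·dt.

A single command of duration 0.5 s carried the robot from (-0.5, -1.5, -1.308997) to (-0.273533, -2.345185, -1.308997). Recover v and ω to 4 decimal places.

Δθ = -1.308997 − -1.308997 = 0.000000
ω = Δθ/dt = 0.000000/0.5 = 0.0000
ω = 0 → v = (Δx·cos θ + Δy·sin θ)/dt = 1.7500

v = 1.7500, ω = 0.0000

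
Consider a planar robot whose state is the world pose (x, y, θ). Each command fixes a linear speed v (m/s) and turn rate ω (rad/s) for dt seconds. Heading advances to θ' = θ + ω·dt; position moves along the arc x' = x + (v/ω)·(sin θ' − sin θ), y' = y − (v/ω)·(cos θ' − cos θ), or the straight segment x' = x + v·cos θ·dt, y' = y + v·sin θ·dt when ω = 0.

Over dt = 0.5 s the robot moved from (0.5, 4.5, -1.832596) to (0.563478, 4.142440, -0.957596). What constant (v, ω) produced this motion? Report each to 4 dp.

Δθ = -0.957596 − -1.832596 = 0.875000
ω = Δθ/dt = 0.875000/0.5 = 1.7500
R = −Δy/(cos θ' − cos θ) = 0.4286
v = R·ω = 0.4286·1.7500 = 0.7500

v = 0.7500, ω = 1.7500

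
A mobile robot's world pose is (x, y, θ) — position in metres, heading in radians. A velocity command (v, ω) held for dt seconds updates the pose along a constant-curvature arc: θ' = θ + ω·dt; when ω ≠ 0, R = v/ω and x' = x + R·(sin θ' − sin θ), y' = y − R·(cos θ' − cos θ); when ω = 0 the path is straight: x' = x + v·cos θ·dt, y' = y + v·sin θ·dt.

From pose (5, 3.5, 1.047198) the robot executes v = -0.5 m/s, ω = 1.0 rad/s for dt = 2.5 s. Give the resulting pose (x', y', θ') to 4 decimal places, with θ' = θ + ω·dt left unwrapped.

(5.6303, 2.7906, 3.5472)

θ' = 1.0472 + 1.0·2.5 = 3.5472
R = v/ω = -0.5/1.0 = -0.5000
x' = 5 + -0.5000·(sin 3.5472 − sin 1.0472) = 5.6303
y' = 3.5 − -0.5000·(cos 3.5472 − cos 1.0472) = 2.7906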